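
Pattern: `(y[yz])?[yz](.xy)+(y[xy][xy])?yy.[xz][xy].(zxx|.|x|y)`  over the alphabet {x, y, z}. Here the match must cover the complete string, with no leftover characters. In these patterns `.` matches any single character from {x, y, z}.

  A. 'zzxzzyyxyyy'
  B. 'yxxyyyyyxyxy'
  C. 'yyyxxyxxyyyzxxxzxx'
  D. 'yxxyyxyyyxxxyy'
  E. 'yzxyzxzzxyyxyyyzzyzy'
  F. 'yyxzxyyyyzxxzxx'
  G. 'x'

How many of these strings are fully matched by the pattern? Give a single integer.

A → no match
B → no match
C → match
D → match
E → no match
F → no match
G → no match
Total matched: 2

2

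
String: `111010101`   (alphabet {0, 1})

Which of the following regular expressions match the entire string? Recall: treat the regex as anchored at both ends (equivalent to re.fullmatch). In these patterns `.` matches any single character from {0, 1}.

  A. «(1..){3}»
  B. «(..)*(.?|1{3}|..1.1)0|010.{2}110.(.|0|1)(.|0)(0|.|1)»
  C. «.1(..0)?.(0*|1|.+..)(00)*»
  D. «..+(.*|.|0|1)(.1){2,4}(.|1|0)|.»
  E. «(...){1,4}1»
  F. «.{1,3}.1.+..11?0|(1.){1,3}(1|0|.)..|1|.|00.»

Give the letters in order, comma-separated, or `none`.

C, F

A → no match
B → no match
C → match
D → no match
E → no match
F → match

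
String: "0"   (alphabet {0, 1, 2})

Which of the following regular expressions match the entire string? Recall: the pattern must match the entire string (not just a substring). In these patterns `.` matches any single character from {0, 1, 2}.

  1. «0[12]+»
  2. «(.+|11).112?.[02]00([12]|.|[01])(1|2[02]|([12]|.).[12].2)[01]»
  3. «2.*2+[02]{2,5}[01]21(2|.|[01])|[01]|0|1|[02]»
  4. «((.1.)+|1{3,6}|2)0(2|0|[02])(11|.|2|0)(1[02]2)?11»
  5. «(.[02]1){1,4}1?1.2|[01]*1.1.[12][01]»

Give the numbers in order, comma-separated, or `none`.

3

1 → no match
2 → no match
3 → match
4 → no match — must end with "11"
5 → no match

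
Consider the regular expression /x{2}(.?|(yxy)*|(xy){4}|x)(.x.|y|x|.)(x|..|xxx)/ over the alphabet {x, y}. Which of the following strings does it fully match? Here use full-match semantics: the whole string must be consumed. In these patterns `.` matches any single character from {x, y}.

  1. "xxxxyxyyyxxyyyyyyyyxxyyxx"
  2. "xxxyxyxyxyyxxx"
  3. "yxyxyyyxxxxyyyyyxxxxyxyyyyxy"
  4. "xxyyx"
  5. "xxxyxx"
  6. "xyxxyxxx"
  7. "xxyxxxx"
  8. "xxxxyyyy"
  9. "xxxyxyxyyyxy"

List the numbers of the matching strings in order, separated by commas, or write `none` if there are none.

1 → no match
2 → match
3 → no match — must start with "x"
4 → match
5 → match
6 → no match
7 → match
8 → no match
9 → no match

2, 4, 5, 7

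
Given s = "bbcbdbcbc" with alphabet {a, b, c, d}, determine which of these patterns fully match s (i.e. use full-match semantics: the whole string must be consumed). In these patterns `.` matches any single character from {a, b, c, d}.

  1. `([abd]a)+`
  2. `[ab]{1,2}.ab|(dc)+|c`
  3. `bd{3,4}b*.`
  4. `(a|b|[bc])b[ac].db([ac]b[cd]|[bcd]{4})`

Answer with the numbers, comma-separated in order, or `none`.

1 → no match — must end with "a"
2 → no match
3 → no match — must start with "bd"
4 → match

4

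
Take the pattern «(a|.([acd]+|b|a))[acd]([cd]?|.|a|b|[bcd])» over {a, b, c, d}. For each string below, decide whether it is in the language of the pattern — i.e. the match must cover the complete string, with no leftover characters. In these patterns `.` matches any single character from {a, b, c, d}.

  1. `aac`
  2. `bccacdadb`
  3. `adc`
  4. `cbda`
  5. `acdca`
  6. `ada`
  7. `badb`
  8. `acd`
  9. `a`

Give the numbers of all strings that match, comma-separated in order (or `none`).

1, 2, 3, 4, 5, 6, 7, 8

1 → match
2 → match
3 → match
4 → match
5 → match
6 → match
7 → match
8 → match
9 → no match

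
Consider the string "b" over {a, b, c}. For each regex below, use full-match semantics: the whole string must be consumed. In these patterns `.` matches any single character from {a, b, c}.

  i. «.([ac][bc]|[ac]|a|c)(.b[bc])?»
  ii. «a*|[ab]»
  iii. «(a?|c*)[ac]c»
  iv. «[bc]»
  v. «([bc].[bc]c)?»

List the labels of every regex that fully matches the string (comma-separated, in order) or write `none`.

i → no match
ii → match
iii → no match — must end with "c"
iv → match
v → no match

ii, iv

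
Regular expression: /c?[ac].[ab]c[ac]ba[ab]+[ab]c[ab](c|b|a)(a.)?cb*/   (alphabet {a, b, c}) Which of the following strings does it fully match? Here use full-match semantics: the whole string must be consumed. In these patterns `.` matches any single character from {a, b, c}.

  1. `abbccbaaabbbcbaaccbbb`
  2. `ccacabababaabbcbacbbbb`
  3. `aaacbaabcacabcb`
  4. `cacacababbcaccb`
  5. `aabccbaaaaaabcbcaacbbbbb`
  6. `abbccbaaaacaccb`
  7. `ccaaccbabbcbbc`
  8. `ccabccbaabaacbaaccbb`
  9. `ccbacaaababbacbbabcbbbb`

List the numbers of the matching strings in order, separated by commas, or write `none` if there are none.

1 → match
2 → match
3 → no match
4 → match
5 → match
6 → match
7 → match
8 → match
9 → no match

1, 2, 4, 5, 6, 7, 8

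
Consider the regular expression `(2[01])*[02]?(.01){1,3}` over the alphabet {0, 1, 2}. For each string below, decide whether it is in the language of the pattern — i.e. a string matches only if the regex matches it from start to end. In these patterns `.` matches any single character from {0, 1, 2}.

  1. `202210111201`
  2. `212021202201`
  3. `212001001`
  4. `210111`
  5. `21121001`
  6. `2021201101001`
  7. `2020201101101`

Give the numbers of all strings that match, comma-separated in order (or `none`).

2, 3, 6, 7

1. `202210111201` → no match
2. `212021202201` → match
3. `212001001` → match
4. `210111` → no match — must end with `01`
5. `21121001` → no match
6 → match
7 → match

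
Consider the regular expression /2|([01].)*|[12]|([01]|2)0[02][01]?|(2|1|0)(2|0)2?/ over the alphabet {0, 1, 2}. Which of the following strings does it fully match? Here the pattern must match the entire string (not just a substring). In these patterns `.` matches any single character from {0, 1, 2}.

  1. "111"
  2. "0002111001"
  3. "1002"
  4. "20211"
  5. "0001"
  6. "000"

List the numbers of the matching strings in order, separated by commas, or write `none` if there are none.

1 → no match
2 → match
3 → match
4 → no match
5 → match
6 → match

2, 3, 5, 6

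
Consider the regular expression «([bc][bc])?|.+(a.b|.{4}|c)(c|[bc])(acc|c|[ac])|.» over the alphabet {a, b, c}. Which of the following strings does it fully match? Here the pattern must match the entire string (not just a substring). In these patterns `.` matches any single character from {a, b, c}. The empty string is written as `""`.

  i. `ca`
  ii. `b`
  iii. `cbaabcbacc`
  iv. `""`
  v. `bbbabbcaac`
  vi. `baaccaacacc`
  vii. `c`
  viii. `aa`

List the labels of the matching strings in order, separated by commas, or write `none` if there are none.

i → no match
ii → match
iii → match
iv → match
v → no match
vi → match
vii → match
viii → no match

ii, iii, iv, vi, vii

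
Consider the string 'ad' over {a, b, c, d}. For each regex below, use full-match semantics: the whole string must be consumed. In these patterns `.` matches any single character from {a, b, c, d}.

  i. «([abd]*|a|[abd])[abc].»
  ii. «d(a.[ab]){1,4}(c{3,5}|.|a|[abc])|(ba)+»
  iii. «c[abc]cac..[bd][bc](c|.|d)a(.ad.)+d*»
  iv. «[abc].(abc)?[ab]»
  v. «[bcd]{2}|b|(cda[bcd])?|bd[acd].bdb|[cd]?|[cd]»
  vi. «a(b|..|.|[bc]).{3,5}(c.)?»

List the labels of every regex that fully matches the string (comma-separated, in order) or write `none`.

i

i → match
ii → no match
iii → no match — must start with 'c'
iv → no match
v → no match
vi → no match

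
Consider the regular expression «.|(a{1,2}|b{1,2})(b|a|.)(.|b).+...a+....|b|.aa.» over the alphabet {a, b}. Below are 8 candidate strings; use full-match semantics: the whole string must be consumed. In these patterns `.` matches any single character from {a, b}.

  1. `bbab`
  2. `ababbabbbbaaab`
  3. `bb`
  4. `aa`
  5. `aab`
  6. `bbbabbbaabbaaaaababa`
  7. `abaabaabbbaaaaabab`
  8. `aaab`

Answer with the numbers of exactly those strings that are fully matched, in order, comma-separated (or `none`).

1 → no match
2 → no match
3 → no match
4 → no match
5 → no match
6 → match
7 → match
8 → match

6, 7, 8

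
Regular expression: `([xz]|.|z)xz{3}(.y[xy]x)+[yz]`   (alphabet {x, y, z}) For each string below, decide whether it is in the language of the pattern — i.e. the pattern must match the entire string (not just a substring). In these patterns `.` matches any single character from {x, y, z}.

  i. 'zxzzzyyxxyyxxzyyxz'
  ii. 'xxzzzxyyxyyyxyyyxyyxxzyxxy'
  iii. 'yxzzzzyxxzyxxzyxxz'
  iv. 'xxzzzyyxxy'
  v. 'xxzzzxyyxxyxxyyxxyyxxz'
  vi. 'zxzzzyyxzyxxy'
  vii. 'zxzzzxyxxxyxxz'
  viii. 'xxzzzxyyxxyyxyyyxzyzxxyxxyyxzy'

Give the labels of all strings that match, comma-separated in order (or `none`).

i → match
ii → match
iii → match
iv → match
v → match
vi → no match
vii → match
viii → no match

i, ii, iii, iv, v, vii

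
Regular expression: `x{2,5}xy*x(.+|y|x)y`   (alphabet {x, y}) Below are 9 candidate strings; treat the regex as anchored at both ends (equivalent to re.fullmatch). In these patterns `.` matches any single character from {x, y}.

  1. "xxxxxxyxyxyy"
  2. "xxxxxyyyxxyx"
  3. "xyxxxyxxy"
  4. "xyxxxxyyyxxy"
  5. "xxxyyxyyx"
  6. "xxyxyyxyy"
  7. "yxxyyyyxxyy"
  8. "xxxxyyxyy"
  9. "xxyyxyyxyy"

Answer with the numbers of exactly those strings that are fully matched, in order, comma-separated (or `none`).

1 → match
2 → no match — must end with "y"
3 → no match
4 → no match
5 → no match — must end with "y"
6 → no match
7 → no match — must start with "x"
8 → match
9 → no match

1, 8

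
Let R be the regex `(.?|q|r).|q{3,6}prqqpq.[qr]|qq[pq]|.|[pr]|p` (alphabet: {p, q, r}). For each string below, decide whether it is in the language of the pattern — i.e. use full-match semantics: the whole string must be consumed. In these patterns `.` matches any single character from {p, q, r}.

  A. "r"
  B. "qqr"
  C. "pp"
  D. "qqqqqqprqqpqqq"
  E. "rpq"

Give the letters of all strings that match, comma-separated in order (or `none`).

A → match
B → no match
C → match
D → match
E → no match

A, C, D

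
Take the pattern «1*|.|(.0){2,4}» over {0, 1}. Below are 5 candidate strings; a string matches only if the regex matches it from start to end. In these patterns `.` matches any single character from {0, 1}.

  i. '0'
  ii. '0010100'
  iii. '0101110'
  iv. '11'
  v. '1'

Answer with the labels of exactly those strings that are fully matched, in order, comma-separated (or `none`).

i, iv, v

i → match
ii → no match
iii → no match
iv → match
v → match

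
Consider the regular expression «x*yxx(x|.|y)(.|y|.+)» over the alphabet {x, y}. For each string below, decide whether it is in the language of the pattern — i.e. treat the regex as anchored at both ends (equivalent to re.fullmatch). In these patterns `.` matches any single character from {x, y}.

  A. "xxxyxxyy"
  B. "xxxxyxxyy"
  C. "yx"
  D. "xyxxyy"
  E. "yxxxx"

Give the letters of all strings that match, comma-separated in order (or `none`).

A, B, D, E

A → match
B → match
C → no match
D → match
E → match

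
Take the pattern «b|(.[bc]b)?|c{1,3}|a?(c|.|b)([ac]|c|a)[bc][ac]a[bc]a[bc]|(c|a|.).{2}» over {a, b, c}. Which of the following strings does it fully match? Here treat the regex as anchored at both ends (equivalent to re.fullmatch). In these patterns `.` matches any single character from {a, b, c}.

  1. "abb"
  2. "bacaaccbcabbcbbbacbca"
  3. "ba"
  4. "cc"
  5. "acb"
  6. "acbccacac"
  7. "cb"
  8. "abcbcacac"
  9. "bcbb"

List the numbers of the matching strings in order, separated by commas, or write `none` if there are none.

1 → match
2 → no match
3 → no match
4 → match
5 → match
6 → no match
7 → no match
8 → match
9 → no match

1, 4, 5, 8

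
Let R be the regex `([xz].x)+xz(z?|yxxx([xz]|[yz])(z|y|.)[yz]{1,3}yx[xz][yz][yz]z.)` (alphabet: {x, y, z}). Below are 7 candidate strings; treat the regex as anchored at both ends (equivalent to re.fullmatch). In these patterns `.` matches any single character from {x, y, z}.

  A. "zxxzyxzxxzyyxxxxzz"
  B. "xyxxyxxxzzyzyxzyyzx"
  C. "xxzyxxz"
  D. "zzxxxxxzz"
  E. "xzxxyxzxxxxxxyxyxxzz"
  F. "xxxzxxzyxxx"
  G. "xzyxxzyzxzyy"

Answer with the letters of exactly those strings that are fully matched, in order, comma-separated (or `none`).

A → no match
B → no match
C → no match
D → match
E → no match
F → no match
G → no match

D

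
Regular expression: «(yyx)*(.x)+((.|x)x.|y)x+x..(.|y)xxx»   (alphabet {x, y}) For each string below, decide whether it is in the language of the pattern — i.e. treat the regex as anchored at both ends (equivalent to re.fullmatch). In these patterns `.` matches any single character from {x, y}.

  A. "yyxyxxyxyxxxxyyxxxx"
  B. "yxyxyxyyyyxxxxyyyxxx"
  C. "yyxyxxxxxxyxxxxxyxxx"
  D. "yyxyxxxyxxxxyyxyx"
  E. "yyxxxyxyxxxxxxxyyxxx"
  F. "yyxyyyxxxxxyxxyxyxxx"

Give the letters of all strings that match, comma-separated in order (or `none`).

E

A → no match
B → no match
C → no match
D → no match — must end with "xxx"
E → match
F → no match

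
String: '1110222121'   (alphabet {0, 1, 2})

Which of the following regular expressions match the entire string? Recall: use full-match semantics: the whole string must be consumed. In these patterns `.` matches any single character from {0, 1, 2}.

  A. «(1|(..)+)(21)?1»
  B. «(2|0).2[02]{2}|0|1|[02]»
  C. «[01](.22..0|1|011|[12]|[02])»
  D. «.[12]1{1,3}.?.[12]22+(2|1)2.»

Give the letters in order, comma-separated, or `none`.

D

A → no match
B → no match
C → no match
D → match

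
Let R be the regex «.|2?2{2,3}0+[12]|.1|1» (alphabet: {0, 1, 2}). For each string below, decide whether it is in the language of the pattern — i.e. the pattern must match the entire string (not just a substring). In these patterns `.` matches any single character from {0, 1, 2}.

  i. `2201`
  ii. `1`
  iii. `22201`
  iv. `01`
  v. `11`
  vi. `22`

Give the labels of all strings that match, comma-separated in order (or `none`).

i, ii, iii, iv, v

i → match
ii → match
iii → match
iv → match
v → match
vi → no match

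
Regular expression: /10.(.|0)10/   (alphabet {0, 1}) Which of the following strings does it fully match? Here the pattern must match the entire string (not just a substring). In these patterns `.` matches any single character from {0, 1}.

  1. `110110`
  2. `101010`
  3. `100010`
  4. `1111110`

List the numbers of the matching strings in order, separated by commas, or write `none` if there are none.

2, 3

1 → no match — must start with `10`
2 → match
3 → match
4 → no match — must start with `10`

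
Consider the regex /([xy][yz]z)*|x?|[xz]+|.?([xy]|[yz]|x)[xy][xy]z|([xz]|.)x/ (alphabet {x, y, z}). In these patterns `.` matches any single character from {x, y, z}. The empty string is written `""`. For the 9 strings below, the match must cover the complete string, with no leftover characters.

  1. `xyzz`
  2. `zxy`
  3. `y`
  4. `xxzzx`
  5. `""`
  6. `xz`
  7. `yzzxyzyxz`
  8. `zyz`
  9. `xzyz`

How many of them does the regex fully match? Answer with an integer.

1 → no match
2 → no match
3 → no match
4 → match
5 → match
6 → match
7 → no match
8 → no match
9 → no match
Total matched: 3

3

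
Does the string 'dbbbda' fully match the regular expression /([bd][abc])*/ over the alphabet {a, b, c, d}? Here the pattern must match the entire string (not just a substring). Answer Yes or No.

Yes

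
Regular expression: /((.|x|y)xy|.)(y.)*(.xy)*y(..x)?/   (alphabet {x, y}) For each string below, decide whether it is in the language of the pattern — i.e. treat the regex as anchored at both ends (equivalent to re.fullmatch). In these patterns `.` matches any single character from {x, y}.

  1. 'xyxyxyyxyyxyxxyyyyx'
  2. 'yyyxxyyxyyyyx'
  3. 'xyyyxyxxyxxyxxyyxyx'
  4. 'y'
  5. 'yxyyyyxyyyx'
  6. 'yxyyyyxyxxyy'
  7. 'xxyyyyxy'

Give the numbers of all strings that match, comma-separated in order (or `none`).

1 → match
2 → match
3 → match
4 → no match
5 → match
6 → match
7 → match

1, 2, 3, 5, 6, 7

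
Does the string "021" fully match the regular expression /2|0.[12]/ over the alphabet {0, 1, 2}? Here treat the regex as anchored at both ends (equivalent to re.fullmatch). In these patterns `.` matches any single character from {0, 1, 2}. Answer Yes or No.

Yes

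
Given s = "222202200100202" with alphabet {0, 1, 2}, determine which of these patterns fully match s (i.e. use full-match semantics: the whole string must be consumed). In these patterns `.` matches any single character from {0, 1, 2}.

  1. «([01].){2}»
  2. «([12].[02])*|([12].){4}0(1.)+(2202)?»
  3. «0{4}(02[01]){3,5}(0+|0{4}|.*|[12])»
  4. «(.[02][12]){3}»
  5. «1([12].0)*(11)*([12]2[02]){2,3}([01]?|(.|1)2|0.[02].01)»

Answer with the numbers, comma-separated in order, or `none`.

2

1 → no match
2 → match
3 → no match — must start with "0"
4 → no match
5 → no match — must start with "1"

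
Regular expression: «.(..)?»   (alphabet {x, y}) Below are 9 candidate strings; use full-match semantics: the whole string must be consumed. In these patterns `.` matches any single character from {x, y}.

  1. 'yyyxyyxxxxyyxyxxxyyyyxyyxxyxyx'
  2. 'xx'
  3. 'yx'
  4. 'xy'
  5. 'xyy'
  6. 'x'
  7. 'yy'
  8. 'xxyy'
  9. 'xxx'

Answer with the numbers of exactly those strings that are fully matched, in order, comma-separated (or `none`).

5, 6, 9

1 → no match
2. 'xx' → no match
3. 'yx' → no match
4. 'xy' → no match
5. 'xyy' → match
6. 'x' → match
7. 'yy' → no match
8. 'xxyy' → no match
9. 'xxx' → match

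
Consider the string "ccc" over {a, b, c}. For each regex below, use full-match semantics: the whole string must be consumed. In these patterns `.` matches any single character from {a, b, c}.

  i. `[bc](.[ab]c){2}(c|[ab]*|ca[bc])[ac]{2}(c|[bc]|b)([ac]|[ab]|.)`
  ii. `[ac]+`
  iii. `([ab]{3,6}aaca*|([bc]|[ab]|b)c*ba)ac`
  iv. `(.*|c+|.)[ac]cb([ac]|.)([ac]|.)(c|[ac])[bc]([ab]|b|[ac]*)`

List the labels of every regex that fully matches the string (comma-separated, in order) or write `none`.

i → no match
ii → match
iii → no match — must end with "ac"
iv → no match

ii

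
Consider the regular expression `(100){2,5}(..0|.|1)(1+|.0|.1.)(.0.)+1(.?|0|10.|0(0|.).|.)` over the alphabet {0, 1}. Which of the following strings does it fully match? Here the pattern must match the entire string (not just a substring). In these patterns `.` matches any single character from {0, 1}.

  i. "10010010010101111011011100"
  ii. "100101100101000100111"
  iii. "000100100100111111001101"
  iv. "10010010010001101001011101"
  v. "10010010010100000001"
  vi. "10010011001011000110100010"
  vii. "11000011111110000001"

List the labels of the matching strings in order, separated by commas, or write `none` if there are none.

i → no match
ii → no match
iii → no match — must start with "100"
iv → match
v → match
vi → no match
vii → no match — must start with "100"

iv, v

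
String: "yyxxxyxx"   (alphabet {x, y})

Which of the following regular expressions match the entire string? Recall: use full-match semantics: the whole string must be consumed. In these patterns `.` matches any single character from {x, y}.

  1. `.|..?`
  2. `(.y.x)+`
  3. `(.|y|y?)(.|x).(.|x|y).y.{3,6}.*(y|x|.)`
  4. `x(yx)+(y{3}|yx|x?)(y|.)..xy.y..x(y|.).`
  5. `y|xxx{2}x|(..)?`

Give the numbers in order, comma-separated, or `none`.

2

1 → no match
2 → match
3 → no match
4 → no match — must start with "xyx"
5 → no match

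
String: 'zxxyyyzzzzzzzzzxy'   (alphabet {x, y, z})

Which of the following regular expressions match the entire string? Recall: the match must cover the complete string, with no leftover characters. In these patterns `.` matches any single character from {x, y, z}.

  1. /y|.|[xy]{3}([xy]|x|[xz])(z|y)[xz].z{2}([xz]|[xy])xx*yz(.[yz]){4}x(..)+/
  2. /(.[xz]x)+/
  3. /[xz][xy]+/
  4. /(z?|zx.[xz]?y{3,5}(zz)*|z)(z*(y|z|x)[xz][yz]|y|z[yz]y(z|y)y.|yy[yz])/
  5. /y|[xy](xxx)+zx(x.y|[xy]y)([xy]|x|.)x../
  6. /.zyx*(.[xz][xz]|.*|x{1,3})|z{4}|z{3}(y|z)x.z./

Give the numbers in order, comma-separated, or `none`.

4

1 → no match
2 → no match — must end with 'x'
3 → no match
4 → match
5 → no match
6 → no match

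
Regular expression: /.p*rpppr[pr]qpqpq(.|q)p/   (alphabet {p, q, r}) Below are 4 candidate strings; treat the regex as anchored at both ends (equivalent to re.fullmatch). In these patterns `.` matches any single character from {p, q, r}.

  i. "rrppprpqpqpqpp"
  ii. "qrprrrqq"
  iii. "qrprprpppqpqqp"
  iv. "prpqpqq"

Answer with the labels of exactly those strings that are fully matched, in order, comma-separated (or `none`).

i

i → match
ii → no match — must end with "p"
iii → no match
iv → no match — must end with "p"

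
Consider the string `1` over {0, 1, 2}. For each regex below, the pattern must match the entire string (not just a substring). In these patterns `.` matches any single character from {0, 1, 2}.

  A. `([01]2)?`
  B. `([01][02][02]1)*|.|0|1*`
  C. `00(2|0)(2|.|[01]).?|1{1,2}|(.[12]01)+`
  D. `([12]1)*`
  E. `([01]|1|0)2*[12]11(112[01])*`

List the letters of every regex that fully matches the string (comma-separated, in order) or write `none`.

A → no match
B → match
C → match
D → no match
E → no match

B, C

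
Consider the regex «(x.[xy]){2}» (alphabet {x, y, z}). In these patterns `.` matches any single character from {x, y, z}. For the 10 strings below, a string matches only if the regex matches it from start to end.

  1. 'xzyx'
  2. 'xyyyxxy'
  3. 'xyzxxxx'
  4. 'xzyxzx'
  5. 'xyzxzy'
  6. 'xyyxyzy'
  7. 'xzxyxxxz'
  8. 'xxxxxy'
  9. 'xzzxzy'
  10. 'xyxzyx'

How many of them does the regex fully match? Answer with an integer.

2

1 → no match
2 → no match
3 → no match
4 → match
5 → no match
6 → no match
7 → no match
8 → match
9 → no match
10 → no match
Total matched: 2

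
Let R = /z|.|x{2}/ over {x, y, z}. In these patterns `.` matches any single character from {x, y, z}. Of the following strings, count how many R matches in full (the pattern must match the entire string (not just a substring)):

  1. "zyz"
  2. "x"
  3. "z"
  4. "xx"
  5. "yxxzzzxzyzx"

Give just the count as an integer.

3

1 → no match
2 → match
3 → match
4 → match
5 → no match
Total matched: 3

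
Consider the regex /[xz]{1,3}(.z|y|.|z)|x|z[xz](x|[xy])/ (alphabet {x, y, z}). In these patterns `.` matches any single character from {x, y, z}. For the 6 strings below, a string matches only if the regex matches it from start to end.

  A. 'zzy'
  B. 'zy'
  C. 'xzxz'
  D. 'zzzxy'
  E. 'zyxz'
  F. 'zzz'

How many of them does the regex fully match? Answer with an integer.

A → match
B → match
C → match
D → no match
E → no match
F → match
Total matched: 4

4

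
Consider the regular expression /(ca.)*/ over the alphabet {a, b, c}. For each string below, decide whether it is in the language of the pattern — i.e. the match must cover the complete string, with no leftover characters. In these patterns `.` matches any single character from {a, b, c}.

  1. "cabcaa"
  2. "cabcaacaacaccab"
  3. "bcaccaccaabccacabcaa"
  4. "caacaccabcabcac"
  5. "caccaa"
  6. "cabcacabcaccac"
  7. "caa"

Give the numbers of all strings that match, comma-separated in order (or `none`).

1, 2, 4, 5, 7

1 → match
2 → match
3 → no match
4 → match
5 → match
6 → no match
7 → match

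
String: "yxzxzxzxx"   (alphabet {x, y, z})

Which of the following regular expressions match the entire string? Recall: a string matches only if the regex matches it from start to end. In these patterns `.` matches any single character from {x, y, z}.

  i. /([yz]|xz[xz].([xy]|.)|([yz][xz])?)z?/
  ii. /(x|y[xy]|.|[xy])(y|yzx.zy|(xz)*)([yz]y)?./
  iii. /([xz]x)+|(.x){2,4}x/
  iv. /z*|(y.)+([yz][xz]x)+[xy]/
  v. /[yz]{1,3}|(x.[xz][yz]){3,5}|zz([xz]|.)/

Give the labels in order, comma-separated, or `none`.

i → no match
ii → no match
iii → match
iv → no match
v → no match

iii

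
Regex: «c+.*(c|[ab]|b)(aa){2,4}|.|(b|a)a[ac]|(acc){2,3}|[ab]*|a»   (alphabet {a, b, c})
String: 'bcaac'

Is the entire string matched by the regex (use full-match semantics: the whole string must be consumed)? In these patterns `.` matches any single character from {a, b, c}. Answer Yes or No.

No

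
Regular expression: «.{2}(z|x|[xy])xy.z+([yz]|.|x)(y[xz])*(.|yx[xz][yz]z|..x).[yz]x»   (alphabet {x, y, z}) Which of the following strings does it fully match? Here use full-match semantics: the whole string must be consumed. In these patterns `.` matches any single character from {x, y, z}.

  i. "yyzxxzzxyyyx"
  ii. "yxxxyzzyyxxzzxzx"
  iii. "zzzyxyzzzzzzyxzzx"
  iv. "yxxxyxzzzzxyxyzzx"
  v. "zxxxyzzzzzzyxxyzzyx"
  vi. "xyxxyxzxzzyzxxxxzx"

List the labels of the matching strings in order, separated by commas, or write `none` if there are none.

ii, iv, v

i. "yyzxxzzxyyyx" → no match
ii → match
iii → no match
iv → match
v → match
vi → no match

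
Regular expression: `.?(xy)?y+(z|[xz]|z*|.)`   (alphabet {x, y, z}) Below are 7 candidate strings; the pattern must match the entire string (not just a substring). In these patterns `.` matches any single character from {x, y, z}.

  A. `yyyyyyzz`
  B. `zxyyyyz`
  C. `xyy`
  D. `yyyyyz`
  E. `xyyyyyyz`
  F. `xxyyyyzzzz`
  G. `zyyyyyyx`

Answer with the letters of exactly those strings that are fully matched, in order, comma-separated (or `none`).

A, B, C, D, E, F, G

A. `yyyyyyzz` → match
B. `zxyyyyz` → match
C. `xyy` → match
D. `yyyyyz` → match
E. `xyyyyyyz` → match
F. `xxyyyyzzzz` → match
G. `zyyyyyyx` → match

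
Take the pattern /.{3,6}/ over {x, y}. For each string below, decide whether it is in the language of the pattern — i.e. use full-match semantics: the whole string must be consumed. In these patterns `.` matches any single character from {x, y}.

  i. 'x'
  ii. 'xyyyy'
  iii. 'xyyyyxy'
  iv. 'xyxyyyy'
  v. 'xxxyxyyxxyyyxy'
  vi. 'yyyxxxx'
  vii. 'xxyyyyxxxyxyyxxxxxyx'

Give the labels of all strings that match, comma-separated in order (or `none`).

i → no match
ii → match
iii → no match
iv → no match
v → no match
vi → no match
vii → no match

ii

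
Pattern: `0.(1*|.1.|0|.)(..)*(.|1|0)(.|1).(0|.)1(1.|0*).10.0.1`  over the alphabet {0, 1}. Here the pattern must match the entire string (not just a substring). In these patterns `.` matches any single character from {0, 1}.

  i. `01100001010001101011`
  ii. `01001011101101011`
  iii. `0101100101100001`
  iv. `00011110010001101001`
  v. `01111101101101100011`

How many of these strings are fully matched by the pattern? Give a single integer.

5

i → match
ii → match
iii → match
iv → match
v → match
Total matched: 5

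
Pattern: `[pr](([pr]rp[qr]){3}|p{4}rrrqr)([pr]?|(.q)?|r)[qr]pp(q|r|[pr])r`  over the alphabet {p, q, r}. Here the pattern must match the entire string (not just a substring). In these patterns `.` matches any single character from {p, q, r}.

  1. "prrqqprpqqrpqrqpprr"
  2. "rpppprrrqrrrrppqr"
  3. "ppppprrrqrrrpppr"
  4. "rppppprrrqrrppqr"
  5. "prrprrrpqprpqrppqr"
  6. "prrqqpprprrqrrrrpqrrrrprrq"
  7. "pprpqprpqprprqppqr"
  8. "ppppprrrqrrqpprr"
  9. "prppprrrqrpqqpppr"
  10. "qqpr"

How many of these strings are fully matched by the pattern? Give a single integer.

4

1 → no match
2 → no match
3 → match
4 → no match
5 → match
6 → no match — must end with "r"
7 → match
8 → match
9 → no match
10 → no match
Total matched: 4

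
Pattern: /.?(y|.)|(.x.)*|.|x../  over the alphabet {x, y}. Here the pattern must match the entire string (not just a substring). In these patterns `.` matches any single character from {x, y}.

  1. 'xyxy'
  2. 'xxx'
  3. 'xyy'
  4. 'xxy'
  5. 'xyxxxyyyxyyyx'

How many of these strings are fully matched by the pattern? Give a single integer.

1. 'xyxy' → no match
2. 'xxx' → match
3. 'xyy' → match
4. 'xxy' → match
5 → no match
Total matched: 3

3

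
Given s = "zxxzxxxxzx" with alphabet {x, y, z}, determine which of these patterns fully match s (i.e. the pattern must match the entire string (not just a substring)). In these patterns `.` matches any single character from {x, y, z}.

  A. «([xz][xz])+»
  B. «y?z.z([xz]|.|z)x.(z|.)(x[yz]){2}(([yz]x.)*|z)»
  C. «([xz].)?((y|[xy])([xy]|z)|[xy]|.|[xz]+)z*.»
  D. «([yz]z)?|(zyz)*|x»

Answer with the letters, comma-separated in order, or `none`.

A → match
B → no match
C → match
D → no match

A, C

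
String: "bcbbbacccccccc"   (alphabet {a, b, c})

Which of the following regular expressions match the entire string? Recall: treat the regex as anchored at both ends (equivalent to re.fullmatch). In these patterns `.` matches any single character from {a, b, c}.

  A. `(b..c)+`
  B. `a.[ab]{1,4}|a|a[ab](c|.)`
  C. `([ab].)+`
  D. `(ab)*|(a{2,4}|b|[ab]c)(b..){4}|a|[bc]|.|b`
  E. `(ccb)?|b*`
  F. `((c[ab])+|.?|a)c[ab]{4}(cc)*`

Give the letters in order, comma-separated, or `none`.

F

A → no match
B → no match — must start with "a"
C → no match
D → no match
E → no match
F → match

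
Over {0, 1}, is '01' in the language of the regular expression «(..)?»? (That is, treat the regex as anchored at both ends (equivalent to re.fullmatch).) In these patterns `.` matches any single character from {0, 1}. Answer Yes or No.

Yes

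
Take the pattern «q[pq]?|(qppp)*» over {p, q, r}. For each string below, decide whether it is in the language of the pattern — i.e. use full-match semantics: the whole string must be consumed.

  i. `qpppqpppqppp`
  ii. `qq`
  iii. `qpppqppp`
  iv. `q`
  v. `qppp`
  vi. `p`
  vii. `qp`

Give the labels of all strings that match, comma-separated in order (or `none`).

i, ii, iii, iv, v, vii

i → match
ii → match
iii → match
iv → match
v → match
vi → no match
vii → match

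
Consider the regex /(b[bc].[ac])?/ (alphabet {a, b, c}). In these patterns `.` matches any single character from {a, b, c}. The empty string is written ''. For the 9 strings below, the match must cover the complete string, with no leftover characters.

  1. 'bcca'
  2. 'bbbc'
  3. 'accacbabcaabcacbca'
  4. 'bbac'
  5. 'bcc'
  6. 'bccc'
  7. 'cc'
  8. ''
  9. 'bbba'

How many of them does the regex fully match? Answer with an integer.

1 → match
2 → match
3 → no match
4 → match
5 → no match
6 → match
7 → no match
8 → match
9 → match
Total matched: 6

6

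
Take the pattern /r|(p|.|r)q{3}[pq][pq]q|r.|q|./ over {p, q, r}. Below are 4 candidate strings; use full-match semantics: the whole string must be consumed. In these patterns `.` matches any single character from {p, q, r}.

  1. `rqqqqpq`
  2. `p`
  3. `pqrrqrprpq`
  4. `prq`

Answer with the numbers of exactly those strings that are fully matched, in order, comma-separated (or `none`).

1 → match
2 → match
3 → no match
4 → no match

1, 2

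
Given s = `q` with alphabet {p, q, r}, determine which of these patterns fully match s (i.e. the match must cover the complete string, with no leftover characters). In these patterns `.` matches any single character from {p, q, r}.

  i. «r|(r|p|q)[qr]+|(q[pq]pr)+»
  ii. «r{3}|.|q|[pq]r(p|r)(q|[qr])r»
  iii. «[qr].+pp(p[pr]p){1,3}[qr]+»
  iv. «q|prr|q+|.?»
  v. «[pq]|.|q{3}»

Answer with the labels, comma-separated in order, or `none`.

ii, iv, v

i → no match
ii → match
iii → no match
iv → match
v → match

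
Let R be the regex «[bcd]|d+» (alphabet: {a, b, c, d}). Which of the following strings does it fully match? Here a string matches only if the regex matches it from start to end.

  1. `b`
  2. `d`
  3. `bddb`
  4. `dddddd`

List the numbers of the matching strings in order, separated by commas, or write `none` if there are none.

1, 2, 4

1 → match
2 → match
3 → no match
4 → match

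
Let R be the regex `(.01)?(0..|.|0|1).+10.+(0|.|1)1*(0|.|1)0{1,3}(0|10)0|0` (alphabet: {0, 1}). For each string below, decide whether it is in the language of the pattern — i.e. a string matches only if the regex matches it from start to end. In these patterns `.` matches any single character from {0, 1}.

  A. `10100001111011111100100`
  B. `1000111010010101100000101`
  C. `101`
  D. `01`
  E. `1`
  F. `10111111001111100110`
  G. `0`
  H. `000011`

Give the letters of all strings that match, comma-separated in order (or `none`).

A, G

A → match
B → no match — must end with `0`
C → no match — must end with `0`
D → no match — must end with `0`
E → no match — must end with `0`
F → no match
G → match
H → no match — must end with `0`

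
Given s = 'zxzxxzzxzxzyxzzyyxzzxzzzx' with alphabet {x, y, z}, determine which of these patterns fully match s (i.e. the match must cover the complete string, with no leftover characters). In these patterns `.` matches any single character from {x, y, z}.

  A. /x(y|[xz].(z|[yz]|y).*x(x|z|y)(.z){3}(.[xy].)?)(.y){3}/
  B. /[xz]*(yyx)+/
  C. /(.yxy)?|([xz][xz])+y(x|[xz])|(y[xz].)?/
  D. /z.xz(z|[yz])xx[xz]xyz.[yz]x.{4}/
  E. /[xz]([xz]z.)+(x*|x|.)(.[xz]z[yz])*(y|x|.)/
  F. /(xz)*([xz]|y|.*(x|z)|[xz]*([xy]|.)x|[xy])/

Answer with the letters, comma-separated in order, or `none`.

E, F

A → no match — must start with 'x'
B → no match — must end with 'yyx'
C → no match
D → no match
E → match
F → match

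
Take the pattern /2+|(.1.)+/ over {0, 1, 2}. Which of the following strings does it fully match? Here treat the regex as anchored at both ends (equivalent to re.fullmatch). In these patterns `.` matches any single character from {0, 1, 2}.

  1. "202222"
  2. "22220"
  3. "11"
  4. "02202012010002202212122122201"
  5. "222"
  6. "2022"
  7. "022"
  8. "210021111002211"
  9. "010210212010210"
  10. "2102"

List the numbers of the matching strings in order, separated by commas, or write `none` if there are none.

1. "202222" → no match
2. "22220" → no match
3. "11" → no match
4 → no match
5. "222" → match
6. "2022" → no match
7. "022" → no match
8 → no match
9 → match
10. "2102" → no match

5, 9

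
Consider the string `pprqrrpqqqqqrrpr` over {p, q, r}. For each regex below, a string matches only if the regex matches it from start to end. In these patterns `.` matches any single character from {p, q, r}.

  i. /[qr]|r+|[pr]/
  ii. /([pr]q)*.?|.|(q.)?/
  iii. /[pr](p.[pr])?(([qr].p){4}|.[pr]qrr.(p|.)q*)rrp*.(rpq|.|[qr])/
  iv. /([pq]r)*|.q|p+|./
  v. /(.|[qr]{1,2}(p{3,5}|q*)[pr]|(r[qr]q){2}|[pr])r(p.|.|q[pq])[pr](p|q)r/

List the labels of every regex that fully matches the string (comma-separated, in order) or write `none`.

iii

i → no match
ii → no match
iii → match
iv → no match
v → no match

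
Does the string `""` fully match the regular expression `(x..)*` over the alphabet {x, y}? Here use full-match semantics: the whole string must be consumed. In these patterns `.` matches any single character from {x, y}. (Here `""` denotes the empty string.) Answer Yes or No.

Yes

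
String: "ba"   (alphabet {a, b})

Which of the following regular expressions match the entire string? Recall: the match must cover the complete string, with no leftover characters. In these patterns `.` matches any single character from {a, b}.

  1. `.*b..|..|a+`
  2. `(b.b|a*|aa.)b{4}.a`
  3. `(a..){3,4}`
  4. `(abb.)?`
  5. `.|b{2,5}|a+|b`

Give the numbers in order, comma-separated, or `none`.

1 → match
2 → no match
3 → no match — must start with "a"
4 → no match
5 → no match

1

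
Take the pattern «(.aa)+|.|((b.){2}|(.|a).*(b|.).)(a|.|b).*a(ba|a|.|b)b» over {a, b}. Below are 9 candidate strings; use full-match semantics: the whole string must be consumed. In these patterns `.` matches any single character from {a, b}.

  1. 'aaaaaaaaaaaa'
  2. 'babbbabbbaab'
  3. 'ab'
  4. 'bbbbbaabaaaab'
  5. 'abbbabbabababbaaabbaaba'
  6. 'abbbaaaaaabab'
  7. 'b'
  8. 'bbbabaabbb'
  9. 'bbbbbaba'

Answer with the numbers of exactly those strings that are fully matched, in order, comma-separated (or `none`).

1 → match
2 → match
3 → no match
4 → match
5 → no match
6 → match
7 → match
8 → no match
9 → no match

1, 2, 4, 6, 7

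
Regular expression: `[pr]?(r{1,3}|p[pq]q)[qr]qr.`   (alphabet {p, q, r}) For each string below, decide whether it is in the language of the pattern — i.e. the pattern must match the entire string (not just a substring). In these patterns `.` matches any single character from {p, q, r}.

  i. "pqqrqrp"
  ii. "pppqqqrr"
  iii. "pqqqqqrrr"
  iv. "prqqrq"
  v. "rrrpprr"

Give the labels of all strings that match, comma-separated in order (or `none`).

i, ii, iv

i. "pqqrqrp" → match
ii. "pppqqqrr" → match
iii. "pqqqqqrrr" → no match
iv. "prqqrq" → match
v. "rrrpprr" → no match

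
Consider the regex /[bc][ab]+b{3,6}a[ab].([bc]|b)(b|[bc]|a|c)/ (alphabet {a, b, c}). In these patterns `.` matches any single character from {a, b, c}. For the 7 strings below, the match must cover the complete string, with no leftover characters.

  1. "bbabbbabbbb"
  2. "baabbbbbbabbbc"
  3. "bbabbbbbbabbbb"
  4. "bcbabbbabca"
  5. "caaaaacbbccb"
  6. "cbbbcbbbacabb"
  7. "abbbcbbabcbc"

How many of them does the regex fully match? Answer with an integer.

3

1 → match
2 → match
3 → match
4 → no match
5 → no match
6 → no match
7 → no match
Total matched: 3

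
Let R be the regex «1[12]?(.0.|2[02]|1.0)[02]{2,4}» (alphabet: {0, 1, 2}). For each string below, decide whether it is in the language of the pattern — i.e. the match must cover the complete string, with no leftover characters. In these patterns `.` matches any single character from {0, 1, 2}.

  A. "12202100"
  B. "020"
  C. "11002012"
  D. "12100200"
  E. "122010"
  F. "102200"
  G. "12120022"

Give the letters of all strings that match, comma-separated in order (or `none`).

D, G

A → no match
B → no match — must start with "1"
C → no match
D → match
E → no match
F → no match
G → match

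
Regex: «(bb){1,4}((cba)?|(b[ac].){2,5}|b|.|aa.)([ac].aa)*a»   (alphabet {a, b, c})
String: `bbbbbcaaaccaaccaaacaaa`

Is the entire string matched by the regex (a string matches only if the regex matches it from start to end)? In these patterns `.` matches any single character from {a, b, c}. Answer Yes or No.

Yes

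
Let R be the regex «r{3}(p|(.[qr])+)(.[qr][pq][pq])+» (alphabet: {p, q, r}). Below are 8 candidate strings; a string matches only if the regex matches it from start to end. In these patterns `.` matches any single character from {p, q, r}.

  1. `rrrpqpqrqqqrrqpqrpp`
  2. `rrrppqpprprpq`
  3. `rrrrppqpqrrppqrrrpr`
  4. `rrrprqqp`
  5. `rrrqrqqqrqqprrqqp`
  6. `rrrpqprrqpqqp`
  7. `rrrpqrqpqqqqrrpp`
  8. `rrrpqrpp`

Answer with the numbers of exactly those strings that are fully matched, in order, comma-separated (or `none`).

1, 4, 5, 6, 7, 8

1 → match
2 → no match
3 → no match
4 → match
5 → match
6 → match
7 → match
8 → match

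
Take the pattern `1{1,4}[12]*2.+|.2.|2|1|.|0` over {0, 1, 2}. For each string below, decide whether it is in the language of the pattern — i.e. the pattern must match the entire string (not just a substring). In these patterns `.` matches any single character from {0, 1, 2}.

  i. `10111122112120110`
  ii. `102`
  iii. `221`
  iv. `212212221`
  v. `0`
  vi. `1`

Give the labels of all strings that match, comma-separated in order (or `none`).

i → no match
ii → no match
iii → match
iv → no match
v → match
vi → match

iii, v, vi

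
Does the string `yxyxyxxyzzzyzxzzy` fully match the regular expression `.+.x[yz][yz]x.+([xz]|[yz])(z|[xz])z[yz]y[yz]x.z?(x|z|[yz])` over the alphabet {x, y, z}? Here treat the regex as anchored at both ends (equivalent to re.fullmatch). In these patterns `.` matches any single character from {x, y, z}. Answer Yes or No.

No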